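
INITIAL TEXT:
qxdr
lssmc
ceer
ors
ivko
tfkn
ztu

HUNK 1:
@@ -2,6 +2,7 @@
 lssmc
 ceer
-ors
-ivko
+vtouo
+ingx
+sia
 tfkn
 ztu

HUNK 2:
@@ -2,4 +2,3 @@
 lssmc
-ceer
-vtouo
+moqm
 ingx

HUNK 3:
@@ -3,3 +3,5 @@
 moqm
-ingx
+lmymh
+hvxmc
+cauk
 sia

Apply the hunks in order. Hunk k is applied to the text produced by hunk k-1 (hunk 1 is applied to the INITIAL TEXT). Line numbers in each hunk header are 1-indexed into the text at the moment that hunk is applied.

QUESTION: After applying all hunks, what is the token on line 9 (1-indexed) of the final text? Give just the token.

Answer: ztu

Derivation:
Hunk 1: at line 2 remove [ors,ivko] add [vtouo,ingx,sia] -> 8 lines: qxdr lssmc ceer vtouo ingx sia tfkn ztu
Hunk 2: at line 2 remove [ceer,vtouo] add [moqm] -> 7 lines: qxdr lssmc moqm ingx sia tfkn ztu
Hunk 3: at line 3 remove [ingx] add [lmymh,hvxmc,cauk] -> 9 lines: qxdr lssmc moqm lmymh hvxmc cauk sia tfkn ztu
Final line 9: ztu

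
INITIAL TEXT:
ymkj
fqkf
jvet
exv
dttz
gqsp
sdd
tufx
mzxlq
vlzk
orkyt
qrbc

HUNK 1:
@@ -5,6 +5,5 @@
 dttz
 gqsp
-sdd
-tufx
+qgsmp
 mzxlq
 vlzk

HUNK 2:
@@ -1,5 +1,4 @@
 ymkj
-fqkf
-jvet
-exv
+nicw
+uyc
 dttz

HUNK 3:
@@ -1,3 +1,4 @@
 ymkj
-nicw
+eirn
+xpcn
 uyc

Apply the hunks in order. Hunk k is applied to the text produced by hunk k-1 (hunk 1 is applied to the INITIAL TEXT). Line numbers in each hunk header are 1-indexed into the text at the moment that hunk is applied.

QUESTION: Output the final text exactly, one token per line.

Hunk 1: at line 5 remove [sdd,tufx] add [qgsmp] -> 11 lines: ymkj fqkf jvet exv dttz gqsp qgsmp mzxlq vlzk orkyt qrbc
Hunk 2: at line 1 remove [fqkf,jvet,exv] add [nicw,uyc] -> 10 lines: ymkj nicw uyc dttz gqsp qgsmp mzxlq vlzk orkyt qrbc
Hunk 3: at line 1 remove [nicw] add [eirn,xpcn] -> 11 lines: ymkj eirn xpcn uyc dttz gqsp qgsmp mzxlq vlzk orkyt qrbc

Answer: ymkj
eirn
xpcn
uyc
dttz
gqsp
qgsmp
mzxlq
vlzk
orkyt
qrbc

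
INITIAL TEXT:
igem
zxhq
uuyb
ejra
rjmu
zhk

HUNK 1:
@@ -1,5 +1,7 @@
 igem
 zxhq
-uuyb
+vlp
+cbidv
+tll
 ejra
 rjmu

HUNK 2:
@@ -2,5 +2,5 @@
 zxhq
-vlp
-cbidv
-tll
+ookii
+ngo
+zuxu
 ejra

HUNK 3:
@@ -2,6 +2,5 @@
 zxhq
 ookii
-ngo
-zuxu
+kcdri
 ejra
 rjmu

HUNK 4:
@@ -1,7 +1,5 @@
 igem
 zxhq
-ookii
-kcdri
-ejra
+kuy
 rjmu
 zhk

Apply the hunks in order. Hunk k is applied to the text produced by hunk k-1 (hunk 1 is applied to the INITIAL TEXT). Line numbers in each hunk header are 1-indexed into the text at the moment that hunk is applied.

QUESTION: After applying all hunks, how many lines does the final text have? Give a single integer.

Hunk 1: at line 1 remove [uuyb] add [vlp,cbidv,tll] -> 8 lines: igem zxhq vlp cbidv tll ejra rjmu zhk
Hunk 2: at line 2 remove [vlp,cbidv,tll] add [ookii,ngo,zuxu] -> 8 lines: igem zxhq ookii ngo zuxu ejra rjmu zhk
Hunk 3: at line 2 remove [ngo,zuxu] add [kcdri] -> 7 lines: igem zxhq ookii kcdri ejra rjmu zhk
Hunk 4: at line 1 remove [ookii,kcdri,ejra] add [kuy] -> 5 lines: igem zxhq kuy rjmu zhk
Final line count: 5

Answer: 5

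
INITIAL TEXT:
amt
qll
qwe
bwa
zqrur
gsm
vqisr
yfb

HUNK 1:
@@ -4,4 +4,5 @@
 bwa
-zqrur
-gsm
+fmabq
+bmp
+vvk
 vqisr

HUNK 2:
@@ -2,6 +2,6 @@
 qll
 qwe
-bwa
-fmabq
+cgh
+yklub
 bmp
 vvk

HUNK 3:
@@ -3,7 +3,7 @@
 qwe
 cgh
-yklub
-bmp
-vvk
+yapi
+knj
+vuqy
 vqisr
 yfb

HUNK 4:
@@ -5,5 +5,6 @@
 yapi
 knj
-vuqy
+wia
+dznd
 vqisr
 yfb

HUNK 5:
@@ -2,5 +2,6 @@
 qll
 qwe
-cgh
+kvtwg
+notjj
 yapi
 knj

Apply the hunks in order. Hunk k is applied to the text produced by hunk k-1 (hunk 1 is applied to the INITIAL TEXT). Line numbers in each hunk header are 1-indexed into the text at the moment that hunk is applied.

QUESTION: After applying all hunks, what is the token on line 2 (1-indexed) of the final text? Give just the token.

Answer: qll

Derivation:
Hunk 1: at line 4 remove [zqrur,gsm] add [fmabq,bmp,vvk] -> 9 lines: amt qll qwe bwa fmabq bmp vvk vqisr yfb
Hunk 2: at line 2 remove [bwa,fmabq] add [cgh,yklub] -> 9 lines: amt qll qwe cgh yklub bmp vvk vqisr yfb
Hunk 3: at line 3 remove [yklub,bmp,vvk] add [yapi,knj,vuqy] -> 9 lines: amt qll qwe cgh yapi knj vuqy vqisr yfb
Hunk 4: at line 5 remove [vuqy] add [wia,dznd] -> 10 lines: amt qll qwe cgh yapi knj wia dznd vqisr yfb
Hunk 5: at line 2 remove [cgh] add [kvtwg,notjj] -> 11 lines: amt qll qwe kvtwg notjj yapi knj wia dznd vqisr yfb
Final line 2: qll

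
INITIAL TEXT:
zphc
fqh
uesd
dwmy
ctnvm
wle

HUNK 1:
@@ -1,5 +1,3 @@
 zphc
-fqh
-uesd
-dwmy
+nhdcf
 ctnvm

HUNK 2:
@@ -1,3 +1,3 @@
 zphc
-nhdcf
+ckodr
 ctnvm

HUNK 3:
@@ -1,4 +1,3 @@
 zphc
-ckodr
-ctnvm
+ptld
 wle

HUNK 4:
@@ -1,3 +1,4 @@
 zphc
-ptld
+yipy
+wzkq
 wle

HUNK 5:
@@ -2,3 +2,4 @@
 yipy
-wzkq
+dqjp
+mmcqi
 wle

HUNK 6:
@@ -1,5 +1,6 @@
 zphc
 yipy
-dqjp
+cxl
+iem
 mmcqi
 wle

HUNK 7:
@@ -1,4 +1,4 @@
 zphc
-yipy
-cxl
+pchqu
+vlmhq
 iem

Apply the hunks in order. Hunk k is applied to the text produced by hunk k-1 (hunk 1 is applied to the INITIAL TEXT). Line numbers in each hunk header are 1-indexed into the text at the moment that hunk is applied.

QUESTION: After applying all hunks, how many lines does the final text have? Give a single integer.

Hunk 1: at line 1 remove [fqh,uesd,dwmy] add [nhdcf] -> 4 lines: zphc nhdcf ctnvm wle
Hunk 2: at line 1 remove [nhdcf] add [ckodr] -> 4 lines: zphc ckodr ctnvm wle
Hunk 3: at line 1 remove [ckodr,ctnvm] add [ptld] -> 3 lines: zphc ptld wle
Hunk 4: at line 1 remove [ptld] add [yipy,wzkq] -> 4 lines: zphc yipy wzkq wle
Hunk 5: at line 2 remove [wzkq] add [dqjp,mmcqi] -> 5 lines: zphc yipy dqjp mmcqi wle
Hunk 6: at line 1 remove [dqjp] add [cxl,iem] -> 6 lines: zphc yipy cxl iem mmcqi wle
Hunk 7: at line 1 remove [yipy,cxl] add [pchqu,vlmhq] -> 6 lines: zphc pchqu vlmhq iem mmcqi wle
Final line count: 6

Answer: 6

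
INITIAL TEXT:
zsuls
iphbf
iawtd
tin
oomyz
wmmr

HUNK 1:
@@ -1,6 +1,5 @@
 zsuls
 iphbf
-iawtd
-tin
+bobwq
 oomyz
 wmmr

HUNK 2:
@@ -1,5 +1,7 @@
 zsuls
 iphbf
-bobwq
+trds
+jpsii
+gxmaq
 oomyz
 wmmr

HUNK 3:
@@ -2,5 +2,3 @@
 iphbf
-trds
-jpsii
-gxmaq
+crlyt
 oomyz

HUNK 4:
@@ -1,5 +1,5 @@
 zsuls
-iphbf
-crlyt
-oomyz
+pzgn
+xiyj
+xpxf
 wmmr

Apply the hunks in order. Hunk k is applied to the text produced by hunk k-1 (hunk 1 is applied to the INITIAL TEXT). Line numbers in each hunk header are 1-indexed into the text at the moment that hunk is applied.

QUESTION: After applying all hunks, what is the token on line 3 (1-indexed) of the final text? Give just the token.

Hunk 1: at line 1 remove [iawtd,tin] add [bobwq] -> 5 lines: zsuls iphbf bobwq oomyz wmmr
Hunk 2: at line 1 remove [bobwq] add [trds,jpsii,gxmaq] -> 7 lines: zsuls iphbf trds jpsii gxmaq oomyz wmmr
Hunk 3: at line 2 remove [trds,jpsii,gxmaq] add [crlyt] -> 5 lines: zsuls iphbf crlyt oomyz wmmr
Hunk 4: at line 1 remove [iphbf,crlyt,oomyz] add [pzgn,xiyj,xpxf] -> 5 lines: zsuls pzgn xiyj xpxf wmmr
Final line 3: xiyj

Answer: xiyj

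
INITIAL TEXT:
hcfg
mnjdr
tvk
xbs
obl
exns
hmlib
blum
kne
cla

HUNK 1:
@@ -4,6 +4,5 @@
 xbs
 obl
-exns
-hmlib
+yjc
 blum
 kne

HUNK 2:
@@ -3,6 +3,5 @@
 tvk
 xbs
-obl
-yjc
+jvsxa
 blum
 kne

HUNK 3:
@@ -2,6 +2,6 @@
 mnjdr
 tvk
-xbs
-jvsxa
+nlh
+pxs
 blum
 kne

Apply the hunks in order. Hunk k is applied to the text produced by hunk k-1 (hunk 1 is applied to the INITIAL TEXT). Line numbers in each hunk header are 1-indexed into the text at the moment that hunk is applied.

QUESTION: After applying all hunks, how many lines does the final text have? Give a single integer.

Answer: 8

Derivation:
Hunk 1: at line 4 remove [exns,hmlib] add [yjc] -> 9 lines: hcfg mnjdr tvk xbs obl yjc blum kne cla
Hunk 2: at line 3 remove [obl,yjc] add [jvsxa] -> 8 lines: hcfg mnjdr tvk xbs jvsxa blum kne cla
Hunk 3: at line 2 remove [xbs,jvsxa] add [nlh,pxs] -> 8 lines: hcfg mnjdr tvk nlh pxs blum kne cla
Final line count: 8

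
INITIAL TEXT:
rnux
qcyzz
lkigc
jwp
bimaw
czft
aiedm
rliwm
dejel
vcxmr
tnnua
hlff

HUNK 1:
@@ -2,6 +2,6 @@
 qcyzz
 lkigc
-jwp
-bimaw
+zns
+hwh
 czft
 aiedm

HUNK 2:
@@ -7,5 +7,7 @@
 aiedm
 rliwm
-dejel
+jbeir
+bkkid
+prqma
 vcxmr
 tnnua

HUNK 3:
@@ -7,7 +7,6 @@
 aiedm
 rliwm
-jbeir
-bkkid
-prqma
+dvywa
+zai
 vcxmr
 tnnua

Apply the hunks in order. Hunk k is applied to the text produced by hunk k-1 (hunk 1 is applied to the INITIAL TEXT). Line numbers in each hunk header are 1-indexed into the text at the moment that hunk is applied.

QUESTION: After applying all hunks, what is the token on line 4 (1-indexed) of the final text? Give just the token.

Answer: zns

Derivation:
Hunk 1: at line 2 remove [jwp,bimaw] add [zns,hwh] -> 12 lines: rnux qcyzz lkigc zns hwh czft aiedm rliwm dejel vcxmr tnnua hlff
Hunk 2: at line 7 remove [dejel] add [jbeir,bkkid,prqma] -> 14 lines: rnux qcyzz lkigc zns hwh czft aiedm rliwm jbeir bkkid prqma vcxmr tnnua hlff
Hunk 3: at line 7 remove [jbeir,bkkid,prqma] add [dvywa,zai] -> 13 lines: rnux qcyzz lkigc zns hwh czft aiedm rliwm dvywa zai vcxmr tnnua hlff
Final line 4: zns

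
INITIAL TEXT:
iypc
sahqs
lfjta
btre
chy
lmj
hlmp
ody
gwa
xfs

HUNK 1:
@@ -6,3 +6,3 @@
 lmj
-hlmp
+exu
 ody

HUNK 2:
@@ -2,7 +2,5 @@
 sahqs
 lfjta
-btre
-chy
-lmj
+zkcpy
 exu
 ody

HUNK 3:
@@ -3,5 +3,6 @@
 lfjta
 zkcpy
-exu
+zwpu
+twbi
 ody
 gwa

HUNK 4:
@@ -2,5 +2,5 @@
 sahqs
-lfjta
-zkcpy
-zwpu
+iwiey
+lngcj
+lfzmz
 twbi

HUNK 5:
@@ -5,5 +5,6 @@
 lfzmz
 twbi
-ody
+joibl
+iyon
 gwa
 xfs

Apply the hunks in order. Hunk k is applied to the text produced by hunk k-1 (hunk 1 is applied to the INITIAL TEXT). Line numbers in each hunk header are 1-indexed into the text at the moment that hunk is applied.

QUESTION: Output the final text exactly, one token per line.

Hunk 1: at line 6 remove [hlmp] add [exu] -> 10 lines: iypc sahqs lfjta btre chy lmj exu ody gwa xfs
Hunk 2: at line 2 remove [btre,chy,lmj] add [zkcpy] -> 8 lines: iypc sahqs lfjta zkcpy exu ody gwa xfs
Hunk 3: at line 3 remove [exu] add [zwpu,twbi] -> 9 lines: iypc sahqs lfjta zkcpy zwpu twbi ody gwa xfs
Hunk 4: at line 2 remove [lfjta,zkcpy,zwpu] add [iwiey,lngcj,lfzmz] -> 9 lines: iypc sahqs iwiey lngcj lfzmz twbi ody gwa xfs
Hunk 5: at line 5 remove [ody] add [joibl,iyon] -> 10 lines: iypc sahqs iwiey lngcj lfzmz twbi joibl iyon gwa xfs

Answer: iypc
sahqs
iwiey
lngcj
lfzmz
twbi
joibl
iyon
gwa
xfs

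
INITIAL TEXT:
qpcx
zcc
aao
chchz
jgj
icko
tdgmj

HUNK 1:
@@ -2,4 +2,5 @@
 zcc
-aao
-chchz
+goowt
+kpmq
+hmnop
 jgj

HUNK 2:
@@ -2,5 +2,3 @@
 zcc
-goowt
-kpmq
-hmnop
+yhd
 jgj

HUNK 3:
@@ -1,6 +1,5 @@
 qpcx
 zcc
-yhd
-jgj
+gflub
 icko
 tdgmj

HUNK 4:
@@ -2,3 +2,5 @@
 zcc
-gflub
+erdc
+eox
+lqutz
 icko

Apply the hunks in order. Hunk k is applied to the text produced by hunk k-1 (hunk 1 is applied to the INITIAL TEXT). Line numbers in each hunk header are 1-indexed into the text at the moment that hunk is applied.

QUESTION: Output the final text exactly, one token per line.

Hunk 1: at line 2 remove [aao,chchz] add [goowt,kpmq,hmnop] -> 8 lines: qpcx zcc goowt kpmq hmnop jgj icko tdgmj
Hunk 2: at line 2 remove [goowt,kpmq,hmnop] add [yhd] -> 6 lines: qpcx zcc yhd jgj icko tdgmj
Hunk 3: at line 1 remove [yhd,jgj] add [gflub] -> 5 lines: qpcx zcc gflub icko tdgmj
Hunk 4: at line 2 remove [gflub] add [erdc,eox,lqutz] -> 7 lines: qpcx zcc erdc eox lqutz icko tdgmj

Answer: qpcx
zcc
erdc
eox
lqutz
icko
tdgmj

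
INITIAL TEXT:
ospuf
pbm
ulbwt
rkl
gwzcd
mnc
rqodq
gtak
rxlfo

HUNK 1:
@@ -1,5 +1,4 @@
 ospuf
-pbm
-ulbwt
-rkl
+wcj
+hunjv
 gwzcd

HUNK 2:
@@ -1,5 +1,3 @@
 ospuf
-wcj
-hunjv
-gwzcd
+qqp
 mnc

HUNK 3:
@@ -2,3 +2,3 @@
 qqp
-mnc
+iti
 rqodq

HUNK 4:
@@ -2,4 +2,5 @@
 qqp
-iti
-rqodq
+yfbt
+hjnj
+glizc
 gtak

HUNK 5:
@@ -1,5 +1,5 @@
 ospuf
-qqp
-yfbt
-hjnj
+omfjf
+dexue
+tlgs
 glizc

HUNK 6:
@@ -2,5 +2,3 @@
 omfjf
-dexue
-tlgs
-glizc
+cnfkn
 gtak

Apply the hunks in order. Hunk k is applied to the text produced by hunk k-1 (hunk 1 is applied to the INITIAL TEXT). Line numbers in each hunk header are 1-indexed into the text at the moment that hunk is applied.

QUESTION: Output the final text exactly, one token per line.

Hunk 1: at line 1 remove [pbm,ulbwt,rkl] add [wcj,hunjv] -> 8 lines: ospuf wcj hunjv gwzcd mnc rqodq gtak rxlfo
Hunk 2: at line 1 remove [wcj,hunjv,gwzcd] add [qqp] -> 6 lines: ospuf qqp mnc rqodq gtak rxlfo
Hunk 3: at line 2 remove [mnc] add [iti] -> 6 lines: ospuf qqp iti rqodq gtak rxlfo
Hunk 4: at line 2 remove [iti,rqodq] add [yfbt,hjnj,glizc] -> 7 lines: ospuf qqp yfbt hjnj glizc gtak rxlfo
Hunk 5: at line 1 remove [qqp,yfbt,hjnj] add [omfjf,dexue,tlgs] -> 7 lines: ospuf omfjf dexue tlgs glizc gtak rxlfo
Hunk 6: at line 2 remove [dexue,tlgs,glizc] add [cnfkn] -> 5 lines: ospuf omfjf cnfkn gtak rxlfo

Answer: ospuf
omfjf
cnfkn
gtak
rxlfo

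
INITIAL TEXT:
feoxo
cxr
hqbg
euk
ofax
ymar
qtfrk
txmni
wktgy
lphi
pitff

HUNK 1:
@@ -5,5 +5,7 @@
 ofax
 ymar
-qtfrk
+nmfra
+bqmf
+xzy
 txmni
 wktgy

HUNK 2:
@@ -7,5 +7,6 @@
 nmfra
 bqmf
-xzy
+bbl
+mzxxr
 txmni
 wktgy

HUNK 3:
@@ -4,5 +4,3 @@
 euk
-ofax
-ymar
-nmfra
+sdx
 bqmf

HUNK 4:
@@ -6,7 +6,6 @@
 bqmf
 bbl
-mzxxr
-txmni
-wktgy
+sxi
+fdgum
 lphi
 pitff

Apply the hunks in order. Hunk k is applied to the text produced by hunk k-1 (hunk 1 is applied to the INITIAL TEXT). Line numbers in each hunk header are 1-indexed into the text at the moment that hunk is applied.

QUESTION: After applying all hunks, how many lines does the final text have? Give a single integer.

Answer: 11

Derivation:
Hunk 1: at line 5 remove [qtfrk] add [nmfra,bqmf,xzy] -> 13 lines: feoxo cxr hqbg euk ofax ymar nmfra bqmf xzy txmni wktgy lphi pitff
Hunk 2: at line 7 remove [xzy] add [bbl,mzxxr] -> 14 lines: feoxo cxr hqbg euk ofax ymar nmfra bqmf bbl mzxxr txmni wktgy lphi pitff
Hunk 3: at line 4 remove [ofax,ymar,nmfra] add [sdx] -> 12 lines: feoxo cxr hqbg euk sdx bqmf bbl mzxxr txmni wktgy lphi pitff
Hunk 4: at line 6 remove [mzxxr,txmni,wktgy] add [sxi,fdgum] -> 11 lines: feoxo cxr hqbg euk sdx bqmf bbl sxi fdgum lphi pitff
Final line count: 11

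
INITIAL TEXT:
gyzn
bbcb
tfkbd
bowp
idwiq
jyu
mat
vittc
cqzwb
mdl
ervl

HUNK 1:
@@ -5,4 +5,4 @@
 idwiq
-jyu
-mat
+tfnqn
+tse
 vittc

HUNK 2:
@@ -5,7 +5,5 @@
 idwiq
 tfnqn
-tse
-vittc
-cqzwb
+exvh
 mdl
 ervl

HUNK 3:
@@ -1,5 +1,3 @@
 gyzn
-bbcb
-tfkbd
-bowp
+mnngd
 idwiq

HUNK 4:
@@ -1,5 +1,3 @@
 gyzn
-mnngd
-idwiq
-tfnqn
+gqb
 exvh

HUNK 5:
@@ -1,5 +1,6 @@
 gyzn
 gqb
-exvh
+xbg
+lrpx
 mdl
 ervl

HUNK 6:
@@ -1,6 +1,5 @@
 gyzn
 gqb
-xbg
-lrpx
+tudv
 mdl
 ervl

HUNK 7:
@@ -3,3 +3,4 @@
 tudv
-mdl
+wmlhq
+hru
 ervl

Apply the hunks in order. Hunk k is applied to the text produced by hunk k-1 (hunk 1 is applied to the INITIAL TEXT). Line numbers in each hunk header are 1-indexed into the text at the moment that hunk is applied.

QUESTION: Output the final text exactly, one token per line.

Hunk 1: at line 5 remove [jyu,mat] add [tfnqn,tse] -> 11 lines: gyzn bbcb tfkbd bowp idwiq tfnqn tse vittc cqzwb mdl ervl
Hunk 2: at line 5 remove [tse,vittc,cqzwb] add [exvh] -> 9 lines: gyzn bbcb tfkbd bowp idwiq tfnqn exvh mdl ervl
Hunk 3: at line 1 remove [bbcb,tfkbd,bowp] add [mnngd] -> 7 lines: gyzn mnngd idwiq tfnqn exvh mdl ervl
Hunk 4: at line 1 remove [mnngd,idwiq,tfnqn] add [gqb] -> 5 lines: gyzn gqb exvh mdl ervl
Hunk 5: at line 1 remove [exvh] add [xbg,lrpx] -> 6 lines: gyzn gqb xbg lrpx mdl ervl
Hunk 6: at line 1 remove [xbg,lrpx] add [tudv] -> 5 lines: gyzn gqb tudv mdl ervl
Hunk 7: at line 3 remove [mdl] add [wmlhq,hru] -> 6 lines: gyzn gqb tudv wmlhq hru ervl

Answer: gyzn
gqb
tudv
wmlhq
hru
ervl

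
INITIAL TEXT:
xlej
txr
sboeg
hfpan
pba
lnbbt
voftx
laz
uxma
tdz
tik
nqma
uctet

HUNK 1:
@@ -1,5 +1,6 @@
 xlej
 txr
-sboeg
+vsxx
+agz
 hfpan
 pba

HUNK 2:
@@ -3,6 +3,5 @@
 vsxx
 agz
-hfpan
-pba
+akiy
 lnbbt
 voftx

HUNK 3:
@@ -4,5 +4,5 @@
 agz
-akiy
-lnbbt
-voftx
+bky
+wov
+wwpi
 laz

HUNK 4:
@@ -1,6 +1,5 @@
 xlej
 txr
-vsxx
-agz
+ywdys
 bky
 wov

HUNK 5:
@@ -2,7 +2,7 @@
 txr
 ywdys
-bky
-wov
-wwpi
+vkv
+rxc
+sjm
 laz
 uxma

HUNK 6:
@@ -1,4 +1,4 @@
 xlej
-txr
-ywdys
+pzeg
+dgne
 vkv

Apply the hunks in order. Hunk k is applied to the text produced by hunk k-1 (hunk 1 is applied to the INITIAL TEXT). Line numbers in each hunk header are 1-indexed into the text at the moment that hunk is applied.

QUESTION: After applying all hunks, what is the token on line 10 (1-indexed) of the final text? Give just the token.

Answer: tik

Derivation:
Hunk 1: at line 1 remove [sboeg] add [vsxx,agz] -> 14 lines: xlej txr vsxx agz hfpan pba lnbbt voftx laz uxma tdz tik nqma uctet
Hunk 2: at line 3 remove [hfpan,pba] add [akiy] -> 13 lines: xlej txr vsxx agz akiy lnbbt voftx laz uxma tdz tik nqma uctet
Hunk 3: at line 4 remove [akiy,lnbbt,voftx] add [bky,wov,wwpi] -> 13 lines: xlej txr vsxx agz bky wov wwpi laz uxma tdz tik nqma uctet
Hunk 4: at line 1 remove [vsxx,agz] add [ywdys] -> 12 lines: xlej txr ywdys bky wov wwpi laz uxma tdz tik nqma uctet
Hunk 5: at line 2 remove [bky,wov,wwpi] add [vkv,rxc,sjm] -> 12 lines: xlej txr ywdys vkv rxc sjm laz uxma tdz tik nqma uctet
Hunk 6: at line 1 remove [txr,ywdys] add [pzeg,dgne] -> 12 lines: xlej pzeg dgne vkv rxc sjm laz uxma tdz tik nqma uctet
Final line 10: tik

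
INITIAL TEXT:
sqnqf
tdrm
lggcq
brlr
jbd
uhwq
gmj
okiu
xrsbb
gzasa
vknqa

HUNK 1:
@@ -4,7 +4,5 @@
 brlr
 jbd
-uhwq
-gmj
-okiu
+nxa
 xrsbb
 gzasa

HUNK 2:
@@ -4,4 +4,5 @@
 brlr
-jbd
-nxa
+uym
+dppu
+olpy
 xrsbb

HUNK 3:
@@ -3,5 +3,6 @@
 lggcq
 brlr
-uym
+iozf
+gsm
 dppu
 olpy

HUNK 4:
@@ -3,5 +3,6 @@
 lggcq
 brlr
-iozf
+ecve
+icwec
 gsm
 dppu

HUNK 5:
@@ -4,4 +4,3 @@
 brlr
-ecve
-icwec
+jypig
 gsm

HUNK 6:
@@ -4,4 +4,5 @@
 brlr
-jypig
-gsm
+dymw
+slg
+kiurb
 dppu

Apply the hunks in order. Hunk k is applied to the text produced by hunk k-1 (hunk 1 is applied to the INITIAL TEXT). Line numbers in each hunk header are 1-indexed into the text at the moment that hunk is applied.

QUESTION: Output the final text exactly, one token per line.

Hunk 1: at line 4 remove [uhwq,gmj,okiu] add [nxa] -> 9 lines: sqnqf tdrm lggcq brlr jbd nxa xrsbb gzasa vknqa
Hunk 2: at line 4 remove [jbd,nxa] add [uym,dppu,olpy] -> 10 lines: sqnqf tdrm lggcq brlr uym dppu olpy xrsbb gzasa vknqa
Hunk 3: at line 3 remove [uym] add [iozf,gsm] -> 11 lines: sqnqf tdrm lggcq brlr iozf gsm dppu olpy xrsbb gzasa vknqa
Hunk 4: at line 3 remove [iozf] add [ecve,icwec] -> 12 lines: sqnqf tdrm lggcq brlr ecve icwec gsm dppu olpy xrsbb gzasa vknqa
Hunk 5: at line 4 remove [ecve,icwec] add [jypig] -> 11 lines: sqnqf tdrm lggcq brlr jypig gsm dppu olpy xrsbb gzasa vknqa
Hunk 6: at line 4 remove [jypig,gsm] add [dymw,slg,kiurb] -> 12 lines: sqnqf tdrm lggcq brlr dymw slg kiurb dppu olpy xrsbb gzasa vknqa

Answer: sqnqf
tdrm
lggcq
brlr
dymw
slg
kiurb
dppu
olpy
xrsbb
gzasa
vknqa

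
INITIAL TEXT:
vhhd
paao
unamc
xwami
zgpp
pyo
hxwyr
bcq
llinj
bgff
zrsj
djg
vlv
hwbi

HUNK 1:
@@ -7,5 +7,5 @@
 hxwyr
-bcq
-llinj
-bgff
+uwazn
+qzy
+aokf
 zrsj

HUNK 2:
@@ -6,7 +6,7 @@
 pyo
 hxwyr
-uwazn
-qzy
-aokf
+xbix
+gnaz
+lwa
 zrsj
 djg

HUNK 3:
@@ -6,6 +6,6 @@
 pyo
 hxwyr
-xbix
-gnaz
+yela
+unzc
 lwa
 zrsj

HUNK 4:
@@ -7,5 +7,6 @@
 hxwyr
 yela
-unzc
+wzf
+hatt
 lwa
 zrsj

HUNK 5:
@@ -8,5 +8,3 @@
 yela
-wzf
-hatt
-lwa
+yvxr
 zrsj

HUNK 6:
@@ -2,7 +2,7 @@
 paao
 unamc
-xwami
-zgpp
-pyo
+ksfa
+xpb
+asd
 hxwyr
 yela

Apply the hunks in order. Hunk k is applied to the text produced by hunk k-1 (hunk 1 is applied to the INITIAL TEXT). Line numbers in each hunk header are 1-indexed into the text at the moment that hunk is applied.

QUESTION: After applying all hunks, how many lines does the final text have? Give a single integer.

Answer: 13

Derivation:
Hunk 1: at line 7 remove [bcq,llinj,bgff] add [uwazn,qzy,aokf] -> 14 lines: vhhd paao unamc xwami zgpp pyo hxwyr uwazn qzy aokf zrsj djg vlv hwbi
Hunk 2: at line 6 remove [uwazn,qzy,aokf] add [xbix,gnaz,lwa] -> 14 lines: vhhd paao unamc xwami zgpp pyo hxwyr xbix gnaz lwa zrsj djg vlv hwbi
Hunk 3: at line 6 remove [xbix,gnaz] add [yela,unzc] -> 14 lines: vhhd paao unamc xwami zgpp pyo hxwyr yela unzc lwa zrsj djg vlv hwbi
Hunk 4: at line 7 remove [unzc] add [wzf,hatt] -> 15 lines: vhhd paao unamc xwami zgpp pyo hxwyr yela wzf hatt lwa zrsj djg vlv hwbi
Hunk 5: at line 8 remove [wzf,hatt,lwa] add [yvxr] -> 13 lines: vhhd paao unamc xwami zgpp pyo hxwyr yela yvxr zrsj djg vlv hwbi
Hunk 6: at line 2 remove [xwami,zgpp,pyo] add [ksfa,xpb,asd] -> 13 lines: vhhd paao unamc ksfa xpb asd hxwyr yela yvxr zrsj djg vlv hwbi
Final line count: 13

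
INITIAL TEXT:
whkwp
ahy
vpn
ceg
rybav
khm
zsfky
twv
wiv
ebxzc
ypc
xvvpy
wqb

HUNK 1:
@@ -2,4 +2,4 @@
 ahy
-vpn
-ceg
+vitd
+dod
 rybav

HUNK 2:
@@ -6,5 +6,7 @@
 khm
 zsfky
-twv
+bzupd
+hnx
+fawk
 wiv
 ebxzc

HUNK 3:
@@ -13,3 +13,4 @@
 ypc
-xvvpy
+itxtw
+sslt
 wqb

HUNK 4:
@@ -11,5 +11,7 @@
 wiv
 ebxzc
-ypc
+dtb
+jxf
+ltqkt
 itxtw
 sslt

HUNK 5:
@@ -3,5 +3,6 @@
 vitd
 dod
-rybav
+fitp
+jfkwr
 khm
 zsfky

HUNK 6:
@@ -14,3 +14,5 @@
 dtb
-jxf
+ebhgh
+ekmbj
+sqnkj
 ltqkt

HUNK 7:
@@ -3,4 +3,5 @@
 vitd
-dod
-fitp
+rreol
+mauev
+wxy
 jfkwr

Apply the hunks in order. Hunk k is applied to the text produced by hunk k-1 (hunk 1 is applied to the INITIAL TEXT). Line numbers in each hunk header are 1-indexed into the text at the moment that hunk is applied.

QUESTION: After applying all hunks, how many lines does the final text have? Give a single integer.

Answer: 22

Derivation:
Hunk 1: at line 2 remove [vpn,ceg] add [vitd,dod] -> 13 lines: whkwp ahy vitd dod rybav khm zsfky twv wiv ebxzc ypc xvvpy wqb
Hunk 2: at line 6 remove [twv] add [bzupd,hnx,fawk] -> 15 lines: whkwp ahy vitd dod rybav khm zsfky bzupd hnx fawk wiv ebxzc ypc xvvpy wqb
Hunk 3: at line 13 remove [xvvpy] add [itxtw,sslt] -> 16 lines: whkwp ahy vitd dod rybav khm zsfky bzupd hnx fawk wiv ebxzc ypc itxtw sslt wqb
Hunk 4: at line 11 remove [ypc] add [dtb,jxf,ltqkt] -> 18 lines: whkwp ahy vitd dod rybav khm zsfky bzupd hnx fawk wiv ebxzc dtb jxf ltqkt itxtw sslt wqb
Hunk 5: at line 3 remove [rybav] add [fitp,jfkwr] -> 19 lines: whkwp ahy vitd dod fitp jfkwr khm zsfky bzupd hnx fawk wiv ebxzc dtb jxf ltqkt itxtw sslt wqb
Hunk 6: at line 14 remove [jxf] add [ebhgh,ekmbj,sqnkj] -> 21 lines: whkwp ahy vitd dod fitp jfkwr khm zsfky bzupd hnx fawk wiv ebxzc dtb ebhgh ekmbj sqnkj ltqkt itxtw sslt wqb
Hunk 7: at line 3 remove [dod,fitp] add [rreol,mauev,wxy] -> 22 lines: whkwp ahy vitd rreol mauev wxy jfkwr khm zsfky bzupd hnx fawk wiv ebxzc dtb ebhgh ekmbj sqnkj ltqkt itxtw sslt wqb
Final line count: 22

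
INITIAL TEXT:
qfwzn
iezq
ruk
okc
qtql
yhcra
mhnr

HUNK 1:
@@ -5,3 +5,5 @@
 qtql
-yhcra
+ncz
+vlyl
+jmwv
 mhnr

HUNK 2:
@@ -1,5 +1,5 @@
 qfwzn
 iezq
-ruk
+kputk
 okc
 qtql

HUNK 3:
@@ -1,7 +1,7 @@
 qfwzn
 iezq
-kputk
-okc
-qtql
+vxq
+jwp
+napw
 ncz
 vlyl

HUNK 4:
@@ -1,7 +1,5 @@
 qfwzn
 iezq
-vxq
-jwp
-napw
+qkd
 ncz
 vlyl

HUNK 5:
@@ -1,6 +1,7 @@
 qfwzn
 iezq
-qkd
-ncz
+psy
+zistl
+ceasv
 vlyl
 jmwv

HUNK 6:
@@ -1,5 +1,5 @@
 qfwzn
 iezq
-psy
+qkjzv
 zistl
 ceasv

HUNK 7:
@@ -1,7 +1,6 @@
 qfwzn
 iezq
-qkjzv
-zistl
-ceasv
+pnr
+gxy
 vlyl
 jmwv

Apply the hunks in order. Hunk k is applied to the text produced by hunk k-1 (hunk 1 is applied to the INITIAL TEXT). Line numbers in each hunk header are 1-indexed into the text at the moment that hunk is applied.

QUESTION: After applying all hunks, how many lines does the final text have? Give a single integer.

Answer: 7

Derivation:
Hunk 1: at line 5 remove [yhcra] add [ncz,vlyl,jmwv] -> 9 lines: qfwzn iezq ruk okc qtql ncz vlyl jmwv mhnr
Hunk 2: at line 1 remove [ruk] add [kputk] -> 9 lines: qfwzn iezq kputk okc qtql ncz vlyl jmwv mhnr
Hunk 3: at line 1 remove [kputk,okc,qtql] add [vxq,jwp,napw] -> 9 lines: qfwzn iezq vxq jwp napw ncz vlyl jmwv mhnr
Hunk 4: at line 1 remove [vxq,jwp,napw] add [qkd] -> 7 lines: qfwzn iezq qkd ncz vlyl jmwv mhnr
Hunk 5: at line 1 remove [qkd,ncz] add [psy,zistl,ceasv] -> 8 lines: qfwzn iezq psy zistl ceasv vlyl jmwv mhnr
Hunk 6: at line 1 remove [psy] add [qkjzv] -> 8 lines: qfwzn iezq qkjzv zistl ceasv vlyl jmwv mhnr
Hunk 7: at line 1 remove [qkjzv,zistl,ceasv] add [pnr,gxy] -> 7 lines: qfwzn iezq pnr gxy vlyl jmwv mhnr
Final line count: 7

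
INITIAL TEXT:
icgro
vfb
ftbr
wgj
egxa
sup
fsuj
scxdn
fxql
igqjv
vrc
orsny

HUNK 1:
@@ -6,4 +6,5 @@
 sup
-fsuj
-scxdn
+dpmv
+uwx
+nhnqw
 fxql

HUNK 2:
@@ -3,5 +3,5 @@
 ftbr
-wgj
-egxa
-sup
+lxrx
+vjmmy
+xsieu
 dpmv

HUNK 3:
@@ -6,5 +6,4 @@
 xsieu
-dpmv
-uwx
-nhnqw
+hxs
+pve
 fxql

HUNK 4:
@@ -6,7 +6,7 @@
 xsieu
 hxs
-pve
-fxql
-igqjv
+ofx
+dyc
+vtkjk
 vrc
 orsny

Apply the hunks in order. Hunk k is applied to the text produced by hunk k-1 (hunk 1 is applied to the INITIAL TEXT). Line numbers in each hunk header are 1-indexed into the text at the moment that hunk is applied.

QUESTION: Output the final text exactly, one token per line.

Answer: icgro
vfb
ftbr
lxrx
vjmmy
xsieu
hxs
ofx
dyc
vtkjk
vrc
orsny

Derivation:
Hunk 1: at line 6 remove [fsuj,scxdn] add [dpmv,uwx,nhnqw] -> 13 lines: icgro vfb ftbr wgj egxa sup dpmv uwx nhnqw fxql igqjv vrc orsny
Hunk 2: at line 3 remove [wgj,egxa,sup] add [lxrx,vjmmy,xsieu] -> 13 lines: icgro vfb ftbr lxrx vjmmy xsieu dpmv uwx nhnqw fxql igqjv vrc orsny
Hunk 3: at line 6 remove [dpmv,uwx,nhnqw] add [hxs,pve] -> 12 lines: icgro vfb ftbr lxrx vjmmy xsieu hxs pve fxql igqjv vrc orsny
Hunk 4: at line 6 remove [pve,fxql,igqjv] add [ofx,dyc,vtkjk] -> 12 lines: icgro vfb ftbr lxrx vjmmy xsieu hxs ofx dyc vtkjk vrc orsny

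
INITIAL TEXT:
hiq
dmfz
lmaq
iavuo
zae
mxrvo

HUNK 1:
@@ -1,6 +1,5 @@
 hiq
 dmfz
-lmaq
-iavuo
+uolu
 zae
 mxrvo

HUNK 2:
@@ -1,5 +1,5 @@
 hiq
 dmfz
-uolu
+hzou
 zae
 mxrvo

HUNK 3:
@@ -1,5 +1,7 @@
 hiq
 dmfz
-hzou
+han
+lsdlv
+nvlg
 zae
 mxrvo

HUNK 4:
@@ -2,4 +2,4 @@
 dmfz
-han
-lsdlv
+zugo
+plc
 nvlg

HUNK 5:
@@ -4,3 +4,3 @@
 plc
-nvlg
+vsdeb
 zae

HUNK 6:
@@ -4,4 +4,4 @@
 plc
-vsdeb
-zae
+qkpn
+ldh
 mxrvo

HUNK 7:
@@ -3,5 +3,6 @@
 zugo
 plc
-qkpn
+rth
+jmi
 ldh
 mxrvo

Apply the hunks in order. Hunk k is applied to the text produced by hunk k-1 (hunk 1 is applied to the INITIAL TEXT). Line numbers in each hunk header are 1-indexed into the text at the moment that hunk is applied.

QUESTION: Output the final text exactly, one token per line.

Hunk 1: at line 1 remove [lmaq,iavuo] add [uolu] -> 5 lines: hiq dmfz uolu zae mxrvo
Hunk 2: at line 1 remove [uolu] add [hzou] -> 5 lines: hiq dmfz hzou zae mxrvo
Hunk 3: at line 1 remove [hzou] add [han,lsdlv,nvlg] -> 7 lines: hiq dmfz han lsdlv nvlg zae mxrvo
Hunk 4: at line 2 remove [han,lsdlv] add [zugo,plc] -> 7 lines: hiq dmfz zugo plc nvlg zae mxrvo
Hunk 5: at line 4 remove [nvlg] add [vsdeb] -> 7 lines: hiq dmfz zugo plc vsdeb zae mxrvo
Hunk 6: at line 4 remove [vsdeb,zae] add [qkpn,ldh] -> 7 lines: hiq dmfz zugo plc qkpn ldh mxrvo
Hunk 7: at line 3 remove [qkpn] add [rth,jmi] -> 8 lines: hiq dmfz zugo plc rth jmi ldh mxrvo

Answer: hiq
dmfz
zugo
plc
rth
jmi
ldh
mxrvo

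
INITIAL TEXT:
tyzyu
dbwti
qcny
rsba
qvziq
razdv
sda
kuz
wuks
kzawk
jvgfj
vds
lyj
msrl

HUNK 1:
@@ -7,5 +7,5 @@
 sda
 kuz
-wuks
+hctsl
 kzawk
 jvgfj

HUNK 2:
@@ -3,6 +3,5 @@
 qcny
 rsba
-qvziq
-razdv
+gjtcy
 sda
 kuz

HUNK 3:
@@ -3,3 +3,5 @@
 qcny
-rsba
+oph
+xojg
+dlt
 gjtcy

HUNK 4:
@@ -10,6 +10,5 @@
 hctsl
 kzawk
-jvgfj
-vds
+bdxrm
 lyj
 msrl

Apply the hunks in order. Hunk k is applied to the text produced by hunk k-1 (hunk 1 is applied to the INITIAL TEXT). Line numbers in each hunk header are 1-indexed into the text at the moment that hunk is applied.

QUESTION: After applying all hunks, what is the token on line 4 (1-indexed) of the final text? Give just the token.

Answer: oph

Derivation:
Hunk 1: at line 7 remove [wuks] add [hctsl] -> 14 lines: tyzyu dbwti qcny rsba qvziq razdv sda kuz hctsl kzawk jvgfj vds lyj msrl
Hunk 2: at line 3 remove [qvziq,razdv] add [gjtcy] -> 13 lines: tyzyu dbwti qcny rsba gjtcy sda kuz hctsl kzawk jvgfj vds lyj msrl
Hunk 3: at line 3 remove [rsba] add [oph,xojg,dlt] -> 15 lines: tyzyu dbwti qcny oph xojg dlt gjtcy sda kuz hctsl kzawk jvgfj vds lyj msrl
Hunk 4: at line 10 remove [jvgfj,vds] add [bdxrm] -> 14 lines: tyzyu dbwti qcny oph xojg dlt gjtcy sda kuz hctsl kzawk bdxrm lyj msrl
Final line 4: oph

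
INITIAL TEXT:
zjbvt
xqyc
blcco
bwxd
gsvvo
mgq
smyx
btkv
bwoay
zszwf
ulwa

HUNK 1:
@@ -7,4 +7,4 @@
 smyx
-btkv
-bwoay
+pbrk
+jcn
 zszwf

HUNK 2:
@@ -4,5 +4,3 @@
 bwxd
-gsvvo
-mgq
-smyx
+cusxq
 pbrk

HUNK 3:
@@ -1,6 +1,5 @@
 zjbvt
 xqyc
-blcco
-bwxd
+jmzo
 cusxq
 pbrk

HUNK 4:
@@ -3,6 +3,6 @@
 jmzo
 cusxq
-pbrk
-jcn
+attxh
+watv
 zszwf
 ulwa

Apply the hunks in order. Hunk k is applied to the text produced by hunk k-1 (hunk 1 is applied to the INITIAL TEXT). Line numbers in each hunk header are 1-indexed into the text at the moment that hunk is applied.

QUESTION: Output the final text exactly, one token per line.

Answer: zjbvt
xqyc
jmzo
cusxq
attxh
watv
zszwf
ulwa

Derivation:
Hunk 1: at line 7 remove [btkv,bwoay] add [pbrk,jcn] -> 11 lines: zjbvt xqyc blcco bwxd gsvvo mgq smyx pbrk jcn zszwf ulwa
Hunk 2: at line 4 remove [gsvvo,mgq,smyx] add [cusxq] -> 9 lines: zjbvt xqyc blcco bwxd cusxq pbrk jcn zszwf ulwa
Hunk 3: at line 1 remove [blcco,bwxd] add [jmzo] -> 8 lines: zjbvt xqyc jmzo cusxq pbrk jcn zszwf ulwa
Hunk 4: at line 3 remove [pbrk,jcn] add [attxh,watv] -> 8 lines: zjbvt xqyc jmzo cusxq attxh watv zszwf ulwa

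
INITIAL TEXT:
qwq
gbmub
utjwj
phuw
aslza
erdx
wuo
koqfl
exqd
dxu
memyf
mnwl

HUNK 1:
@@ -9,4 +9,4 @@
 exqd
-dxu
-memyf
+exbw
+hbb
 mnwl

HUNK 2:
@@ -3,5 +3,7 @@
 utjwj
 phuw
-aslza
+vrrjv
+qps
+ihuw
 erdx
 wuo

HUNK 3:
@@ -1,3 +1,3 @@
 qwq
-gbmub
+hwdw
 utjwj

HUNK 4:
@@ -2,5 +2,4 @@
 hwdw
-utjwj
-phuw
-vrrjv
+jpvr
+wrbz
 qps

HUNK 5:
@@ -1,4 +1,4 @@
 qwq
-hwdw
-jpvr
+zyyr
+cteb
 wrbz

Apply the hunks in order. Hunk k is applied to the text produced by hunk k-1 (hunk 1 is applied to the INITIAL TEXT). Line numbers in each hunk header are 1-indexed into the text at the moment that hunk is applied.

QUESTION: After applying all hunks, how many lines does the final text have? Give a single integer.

Hunk 1: at line 9 remove [dxu,memyf] add [exbw,hbb] -> 12 lines: qwq gbmub utjwj phuw aslza erdx wuo koqfl exqd exbw hbb mnwl
Hunk 2: at line 3 remove [aslza] add [vrrjv,qps,ihuw] -> 14 lines: qwq gbmub utjwj phuw vrrjv qps ihuw erdx wuo koqfl exqd exbw hbb mnwl
Hunk 3: at line 1 remove [gbmub] add [hwdw] -> 14 lines: qwq hwdw utjwj phuw vrrjv qps ihuw erdx wuo koqfl exqd exbw hbb mnwl
Hunk 4: at line 2 remove [utjwj,phuw,vrrjv] add [jpvr,wrbz] -> 13 lines: qwq hwdw jpvr wrbz qps ihuw erdx wuo koqfl exqd exbw hbb mnwl
Hunk 5: at line 1 remove [hwdw,jpvr] add [zyyr,cteb] -> 13 lines: qwq zyyr cteb wrbz qps ihuw erdx wuo koqfl exqd exbw hbb mnwl
Final line count: 13

Answer: 13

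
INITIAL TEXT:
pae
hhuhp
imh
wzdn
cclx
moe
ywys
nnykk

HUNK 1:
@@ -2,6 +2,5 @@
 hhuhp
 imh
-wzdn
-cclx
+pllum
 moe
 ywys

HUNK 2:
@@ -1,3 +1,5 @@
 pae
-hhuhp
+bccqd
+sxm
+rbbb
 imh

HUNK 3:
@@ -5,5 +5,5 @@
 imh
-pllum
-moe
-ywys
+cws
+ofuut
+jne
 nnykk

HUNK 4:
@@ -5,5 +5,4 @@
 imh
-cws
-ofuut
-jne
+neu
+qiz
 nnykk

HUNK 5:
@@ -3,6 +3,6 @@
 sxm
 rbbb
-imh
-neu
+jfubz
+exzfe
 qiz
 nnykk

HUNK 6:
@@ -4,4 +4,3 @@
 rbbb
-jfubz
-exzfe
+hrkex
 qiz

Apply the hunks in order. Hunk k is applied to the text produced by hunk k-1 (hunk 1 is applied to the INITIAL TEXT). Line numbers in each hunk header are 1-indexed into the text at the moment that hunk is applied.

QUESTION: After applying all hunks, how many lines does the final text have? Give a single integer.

Answer: 7

Derivation:
Hunk 1: at line 2 remove [wzdn,cclx] add [pllum] -> 7 lines: pae hhuhp imh pllum moe ywys nnykk
Hunk 2: at line 1 remove [hhuhp] add [bccqd,sxm,rbbb] -> 9 lines: pae bccqd sxm rbbb imh pllum moe ywys nnykk
Hunk 3: at line 5 remove [pllum,moe,ywys] add [cws,ofuut,jne] -> 9 lines: pae bccqd sxm rbbb imh cws ofuut jne nnykk
Hunk 4: at line 5 remove [cws,ofuut,jne] add [neu,qiz] -> 8 lines: pae bccqd sxm rbbb imh neu qiz nnykk
Hunk 5: at line 3 remove [imh,neu] add [jfubz,exzfe] -> 8 lines: pae bccqd sxm rbbb jfubz exzfe qiz nnykk
Hunk 6: at line 4 remove [jfubz,exzfe] add [hrkex] -> 7 lines: pae bccqd sxm rbbb hrkex qiz nnykk
Final line count: 7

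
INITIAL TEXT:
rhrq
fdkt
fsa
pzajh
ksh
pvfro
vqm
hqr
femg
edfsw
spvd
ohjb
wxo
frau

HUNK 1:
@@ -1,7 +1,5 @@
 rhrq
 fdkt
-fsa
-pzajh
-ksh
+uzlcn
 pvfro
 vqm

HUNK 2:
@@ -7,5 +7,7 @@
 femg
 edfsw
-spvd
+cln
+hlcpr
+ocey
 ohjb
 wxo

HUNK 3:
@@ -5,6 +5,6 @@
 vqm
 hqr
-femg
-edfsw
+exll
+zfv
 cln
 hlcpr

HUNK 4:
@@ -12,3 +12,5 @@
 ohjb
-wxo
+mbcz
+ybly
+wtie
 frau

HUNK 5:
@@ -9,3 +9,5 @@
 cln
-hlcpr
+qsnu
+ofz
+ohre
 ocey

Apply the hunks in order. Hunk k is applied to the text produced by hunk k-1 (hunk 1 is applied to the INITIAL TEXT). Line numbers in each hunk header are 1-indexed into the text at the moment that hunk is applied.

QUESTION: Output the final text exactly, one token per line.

Hunk 1: at line 1 remove [fsa,pzajh,ksh] add [uzlcn] -> 12 lines: rhrq fdkt uzlcn pvfro vqm hqr femg edfsw spvd ohjb wxo frau
Hunk 2: at line 7 remove [spvd] add [cln,hlcpr,ocey] -> 14 lines: rhrq fdkt uzlcn pvfro vqm hqr femg edfsw cln hlcpr ocey ohjb wxo frau
Hunk 3: at line 5 remove [femg,edfsw] add [exll,zfv] -> 14 lines: rhrq fdkt uzlcn pvfro vqm hqr exll zfv cln hlcpr ocey ohjb wxo frau
Hunk 4: at line 12 remove [wxo] add [mbcz,ybly,wtie] -> 16 lines: rhrq fdkt uzlcn pvfro vqm hqr exll zfv cln hlcpr ocey ohjb mbcz ybly wtie frau
Hunk 5: at line 9 remove [hlcpr] add [qsnu,ofz,ohre] -> 18 lines: rhrq fdkt uzlcn pvfro vqm hqr exll zfv cln qsnu ofz ohre ocey ohjb mbcz ybly wtie frau

Answer: rhrq
fdkt
uzlcn
pvfro
vqm
hqr
exll
zfv
cln
qsnu
ofz
ohre
ocey
ohjb
mbcz
ybly
wtie
frau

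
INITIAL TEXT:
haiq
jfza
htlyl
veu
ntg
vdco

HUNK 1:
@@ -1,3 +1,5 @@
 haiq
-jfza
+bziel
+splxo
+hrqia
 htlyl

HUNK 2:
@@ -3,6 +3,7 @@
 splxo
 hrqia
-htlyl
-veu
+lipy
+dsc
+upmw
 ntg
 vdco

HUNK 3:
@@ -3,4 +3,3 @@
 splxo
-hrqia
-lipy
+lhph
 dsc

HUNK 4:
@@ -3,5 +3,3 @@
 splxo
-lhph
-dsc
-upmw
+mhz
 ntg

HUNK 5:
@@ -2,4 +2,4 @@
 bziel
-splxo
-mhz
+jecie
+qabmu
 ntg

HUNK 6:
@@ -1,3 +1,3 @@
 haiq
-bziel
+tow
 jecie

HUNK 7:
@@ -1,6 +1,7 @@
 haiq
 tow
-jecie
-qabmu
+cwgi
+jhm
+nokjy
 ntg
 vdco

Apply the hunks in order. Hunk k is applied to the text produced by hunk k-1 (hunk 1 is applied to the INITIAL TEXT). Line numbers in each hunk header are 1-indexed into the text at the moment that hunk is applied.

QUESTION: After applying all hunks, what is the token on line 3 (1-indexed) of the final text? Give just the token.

Hunk 1: at line 1 remove [jfza] add [bziel,splxo,hrqia] -> 8 lines: haiq bziel splxo hrqia htlyl veu ntg vdco
Hunk 2: at line 3 remove [htlyl,veu] add [lipy,dsc,upmw] -> 9 lines: haiq bziel splxo hrqia lipy dsc upmw ntg vdco
Hunk 3: at line 3 remove [hrqia,lipy] add [lhph] -> 8 lines: haiq bziel splxo lhph dsc upmw ntg vdco
Hunk 4: at line 3 remove [lhph,dsc,upmw] add [mhz] -> 6 lines: haiq bziel splxo mhz ntg vdco
Hunk 5: at line 2 remove [splxo,mhz] add [jecie,qabmu] -> 6 lines: haiq bziel jecie qabmu ntg vdco
Hunk 6: at line 1 remove [bziel] add [tow] -> 6 lines: haiq tow jecie qabmu ntg vdco
Hunk 7: at line 1 remove [jecie,qabmu] add [cwgi,jhm,nokjy] -> 7 lines: haiq tow cwgi jhm nokjy ntg vdco
Final line 3: cwgi

Answer: cwgi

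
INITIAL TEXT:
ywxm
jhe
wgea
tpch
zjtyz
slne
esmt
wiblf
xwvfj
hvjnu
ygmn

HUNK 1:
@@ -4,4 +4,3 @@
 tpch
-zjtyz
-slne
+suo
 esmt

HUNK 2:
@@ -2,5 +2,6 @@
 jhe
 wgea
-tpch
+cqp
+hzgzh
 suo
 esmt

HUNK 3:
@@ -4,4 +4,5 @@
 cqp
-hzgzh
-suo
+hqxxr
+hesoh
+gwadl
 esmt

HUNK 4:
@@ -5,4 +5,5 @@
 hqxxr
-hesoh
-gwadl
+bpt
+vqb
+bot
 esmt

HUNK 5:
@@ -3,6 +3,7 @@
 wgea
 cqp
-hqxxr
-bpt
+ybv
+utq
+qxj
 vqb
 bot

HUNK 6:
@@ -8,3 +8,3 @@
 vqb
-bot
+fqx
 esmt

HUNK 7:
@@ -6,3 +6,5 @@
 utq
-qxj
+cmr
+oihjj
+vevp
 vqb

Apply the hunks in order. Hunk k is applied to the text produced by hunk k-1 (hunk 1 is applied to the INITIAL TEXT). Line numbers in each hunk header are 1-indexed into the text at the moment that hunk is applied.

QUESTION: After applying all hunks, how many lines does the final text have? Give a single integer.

Hunk 1: at line 4 remove [zjtyz,slne] add [suo] -> 10 lines: ywxm jhe wgea tpch suo esmt wiblf xwvfj hvjnu ygmn
Hunk 2: at line 2 remove [tpch] add [cqp,hzgzh] -> 11 lines: ywxm jhe wgea cqp hzgzh suo esmt wiblf xwvfj hvjnu ygmn
Hunk 3: at line 4 remove [hzgzh,suo] add [hqxxr,hesoh,gwadl] -> 12 lines: ywxm jhe wgea cqp hqxxr hesoh gwadl esmt wiblf xwvfj hvjnu ygmn
Hunk 4: at line 5 remove [hesoh,gwadl] add [bpt,vqb,bot] -> 13 lines: ywxm jhe wgea cqp hqxxr bpt vqb bot esmt wiblf xwvfj hvjnu ygmn
Hunk 5: at line 3 remove [hqxxr,bpt] add [ybv,utq,qxj] -> 14 lines: ywxm jhe wgea cqp ybv utq qxj vqb bot esmt wiblf xwvfj hvjnu ygmn
Hunk 6: at line 8 remove [bot] add [fqx] -> 14 lines: ywxm jhe wgea cqp ybv utq qxj vqb fqx esmt wiblf xwvfj hvjnu ygmn
Hunk 7: at line 6 remove [qxj] add [cmr,oihjj,vevp] -> 16 lines: ywxm jhe wgea cqp ybv utq cmr oihjj vevp vqb fqx esmt wiblf xwvfj hvjnu ygmn
Final line count: 16

Answer: 16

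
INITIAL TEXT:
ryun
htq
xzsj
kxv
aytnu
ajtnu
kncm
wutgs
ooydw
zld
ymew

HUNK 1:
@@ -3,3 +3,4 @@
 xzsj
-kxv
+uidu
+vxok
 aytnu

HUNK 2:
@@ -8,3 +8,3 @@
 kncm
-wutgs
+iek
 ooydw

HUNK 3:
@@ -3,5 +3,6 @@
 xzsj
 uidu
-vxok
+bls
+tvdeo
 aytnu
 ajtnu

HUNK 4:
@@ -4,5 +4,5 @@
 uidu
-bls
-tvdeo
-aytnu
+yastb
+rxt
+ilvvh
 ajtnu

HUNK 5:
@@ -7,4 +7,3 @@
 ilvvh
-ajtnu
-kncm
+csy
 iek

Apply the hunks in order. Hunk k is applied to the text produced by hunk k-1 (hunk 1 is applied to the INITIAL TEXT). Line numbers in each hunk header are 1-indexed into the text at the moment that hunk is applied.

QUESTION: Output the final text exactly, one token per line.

Answer: ryun
htq
xzsj
uidu
yastb
rxt
ilvvh
csy
iek
ooydw
zld
ymew

Derivation:
Hunk 1: at line 3 remove [kxv] add [uidu,vxok] -> 12 lines: ryun htq xzsj uidu vxok aytnu ajtnu kncm wutgs ooydw zld ymew
Hunk 2: at line 8 remove [wutgs] add [iek] -> 12 lines: ryun htq xzsj uidu vxok aytnu ajtnu kncm iek ooydw zld ymew
Hunk 3: at line 3 remove [vxok] add [bls,tvdeo] -> 13 lines: ryun htq xzsj uidu bls tvdeo aytnu ajtnu kncm iek ooydw zld ymew
Hunk 4: at line 4 remove [bls,tvdeo,aytnu] add [yastb,rxt,ilvvh] -> 13 lines: ryun htq xzsj uidu yastb rxt ilvvh ajtnu kncm iek ooydw zld ymew
Hunk 5: at line 7 remove [ajtnu,kncm] add [csy] -> 12 lines: ryun htq xzsj uidu yastb rxt ilvvh csy iek ooydw zld ymew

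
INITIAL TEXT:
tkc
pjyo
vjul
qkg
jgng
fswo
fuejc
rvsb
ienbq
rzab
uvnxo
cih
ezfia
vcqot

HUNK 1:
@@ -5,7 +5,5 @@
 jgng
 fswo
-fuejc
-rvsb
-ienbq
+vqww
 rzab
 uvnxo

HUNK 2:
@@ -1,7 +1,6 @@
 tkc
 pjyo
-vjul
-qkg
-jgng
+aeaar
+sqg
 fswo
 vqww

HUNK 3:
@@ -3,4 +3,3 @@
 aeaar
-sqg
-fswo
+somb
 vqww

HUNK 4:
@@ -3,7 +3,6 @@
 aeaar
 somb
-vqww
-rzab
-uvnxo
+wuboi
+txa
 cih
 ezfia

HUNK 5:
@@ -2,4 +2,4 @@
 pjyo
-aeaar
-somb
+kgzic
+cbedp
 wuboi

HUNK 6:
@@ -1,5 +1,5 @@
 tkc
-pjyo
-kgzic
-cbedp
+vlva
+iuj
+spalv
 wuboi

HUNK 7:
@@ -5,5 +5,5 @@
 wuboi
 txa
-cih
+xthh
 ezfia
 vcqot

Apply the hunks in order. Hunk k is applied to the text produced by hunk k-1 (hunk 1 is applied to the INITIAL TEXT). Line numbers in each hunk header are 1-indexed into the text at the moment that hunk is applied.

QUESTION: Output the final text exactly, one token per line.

Hunk 1: at line 5 remove [fuejc,rvsb,ienbq] add [vqww] -> 12 lines: tkc pjyo vjul qkg jgng fswo vqww rzab uvnxo cih ezfia vcqot
Hunk 2: at line 1 remove [vjul,qkg,jgng] add [aeaar,sqg] -> 11 lines: tkc pjyo aeaar sqg fswo vqww rzab uvnxo cih ezfia vcqot
Hunk 3: at line 3 remove [sqg,fswo] add [somb] -> 10 lines: tkc pjyo aeaar somb vqww rzab uvnxo cih ezfia vcqot
Hunk 4: at line 3 remove [vqww,rzab,uvnxo] add [wuboi,txa] -> 9 lines: tkc pjyo aeaar somb wuboi txa cih ezfia vcqot
Hunk 5: at line 2 remove [aeaar,somb] add [kgzic,cbedp] -> 9 lines: tkc pjyo kgzic cbedp wuboi txa cih ezfia vcqot
Hunk 6: at line 1 remove [pjyo,kgzic,cbedp] add [vlva,iuj,spalv] -> 9 lines: tkc vlva iuj spalv wuboi txa cih ezfia vcqot
Hunk 7: at line 5 remove [cih] add [xthh] -> 9 lines: tkc vlva iuj spalv wuboi txa xthh ezfia vcqot

Answer: tkc
vlva
iuj
spalv
wuboi
txa
xthh
ezfia
vcqot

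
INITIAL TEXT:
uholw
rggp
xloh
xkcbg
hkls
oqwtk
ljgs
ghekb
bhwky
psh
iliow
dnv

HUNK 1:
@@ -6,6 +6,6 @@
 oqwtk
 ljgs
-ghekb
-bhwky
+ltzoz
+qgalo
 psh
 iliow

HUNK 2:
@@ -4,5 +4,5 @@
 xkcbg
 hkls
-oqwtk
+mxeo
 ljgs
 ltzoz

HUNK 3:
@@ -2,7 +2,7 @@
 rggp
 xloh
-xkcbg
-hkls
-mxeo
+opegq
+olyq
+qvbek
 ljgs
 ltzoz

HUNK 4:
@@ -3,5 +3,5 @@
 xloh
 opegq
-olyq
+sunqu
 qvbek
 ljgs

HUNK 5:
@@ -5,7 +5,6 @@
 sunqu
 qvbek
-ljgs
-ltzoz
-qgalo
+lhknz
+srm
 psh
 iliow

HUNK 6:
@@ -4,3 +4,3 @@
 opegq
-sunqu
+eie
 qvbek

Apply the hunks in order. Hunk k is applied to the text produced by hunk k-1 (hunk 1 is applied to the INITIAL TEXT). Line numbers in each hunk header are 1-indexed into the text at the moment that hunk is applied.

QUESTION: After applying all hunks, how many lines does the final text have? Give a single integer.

Hunk 1: at line 6 remove [ghekb,bhwky] add [ltzoz,qgalo] -> 12 lines: uholw rggp xloh xkcbg hkls oqwtk ljgs ltzoz qgalo psh iliow dnv
Hunk 2: at line 4 remove [oqwtk] add [mxeo] -> 12 lines: uholw rggp xloh xkcbg hkls mxeo ljgs ltzoz qgalo psh iliow dnv
Hunk 3: at line 2 remove [xkcbg,hkls,mxeo] add [opegq,olyq,qvbek] -> 12 lines: uholw rggp xloh opegq olyq qvbek ljgs ltzoz qgalo psh iliow dnv
Hunk 4: at line 3 remove [olyq] add [sunqu] -> 12 lines: uholw rggp xloh opegq sunqu qvbek ljgs ltzoz qgalo psh iliow dnv
Hunk 5: at line 5 remove [ljgs,ltzoz,qgalo] add [lhknz,srm] -> 11 lines: uholw rggp xloh opegq sunqu qvbek lhknz srm psh iliow dnv
Hunk 6: at line 4 remove [sunqu] add [eie] -> 11 lines: uholw rggp xloh opegq eie qvbek lhknz srm psh iliow dnv
Final line count: 11

Answer: 11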